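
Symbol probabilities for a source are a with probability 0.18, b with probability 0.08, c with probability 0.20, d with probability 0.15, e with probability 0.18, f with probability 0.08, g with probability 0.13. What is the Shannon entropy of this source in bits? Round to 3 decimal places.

H = −Σ pᵢ log₂ pᵢ.
−0.18·log₂(0.18) = 0.4453
−0.08·log₂(0.08) = 0.2915
−0.20·log₂(0.20) = 0.4644
−0.15·log₂(0.15) = 0.4105
−0.18·log₂(0.18) = 0.4453
−0.08·log₂(0.08) = 0.2915
−0.13·log₂(0.13) = 0.3826
Sum ≈ 2.7312 → 2.731 bits.

2.731 bits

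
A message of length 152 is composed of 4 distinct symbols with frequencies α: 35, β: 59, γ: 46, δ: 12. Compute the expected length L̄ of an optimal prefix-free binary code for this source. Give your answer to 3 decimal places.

1.921 bits/symbol

Probabilities are the counts divided by 152.
Repeatedly combine the two least-probable nodes; the expected code length is the sum of the merged weights.
merge 3/38 + 35/152 → 47/152
merge 23/76 + 47/152 → 93/152
merge 59/152 + 93/152 → 1
L = 47/152 + 93/152 + 1 = 73/38 ≈ 1.921 bits/symbol.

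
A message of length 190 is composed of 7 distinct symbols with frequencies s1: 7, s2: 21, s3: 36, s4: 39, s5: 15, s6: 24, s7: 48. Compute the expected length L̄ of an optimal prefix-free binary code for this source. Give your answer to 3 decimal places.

2.658 bits/symbol

Probabilities are the counts divided by 190.
Repeatedly combine the two least-probable nodes; the expected code length is the sum of the merged weights.
merge 7/190 + 3/38 → 11/95
merge 21/190 + 11/95 → 43/190
merge 12/95 + 18/95 → 6/19
merge 39/190 + 43/190 → 41/95
merge 24/95 + 6/19 → 54/95
merge 41/95 + 54/95 → 1
L = 11/95 + 43/190 + 6/19 + 41/95 + 54/95 + 1 = 101/38 ≈ 2.658 bits/symbol.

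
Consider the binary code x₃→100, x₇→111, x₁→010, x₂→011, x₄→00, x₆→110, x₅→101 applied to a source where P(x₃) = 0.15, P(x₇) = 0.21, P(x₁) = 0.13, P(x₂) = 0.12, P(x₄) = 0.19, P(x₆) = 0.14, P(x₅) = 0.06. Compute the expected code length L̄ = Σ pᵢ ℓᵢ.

2.81 bits/symbol

L̄ = Σ pᵢ·ℓᵢ = 0.15·3 + 0.21·3 + 0.13·3 + 0.12·3 + 0.19·2 + 0.14·3 + 0.06·3 = 2.81 bits/symbol.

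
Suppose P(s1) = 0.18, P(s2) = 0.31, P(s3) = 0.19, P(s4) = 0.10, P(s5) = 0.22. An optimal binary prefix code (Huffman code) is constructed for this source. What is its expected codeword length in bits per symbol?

Repeatedly combine the two least-probable nodes; the expected code length is the sum of the merged weights.
merge 1/10 + 9/50 → 7/25
merge 19/100 + 11/50 → 41/100
merge 7/25 + 31/100 → 59/100
merge 41/100 + 59/100 → 1
L = 7/25 + 41/100 + 59/100 + 1 = 57/25 = 2.28 bits/symbol.

2.28 bits/symbol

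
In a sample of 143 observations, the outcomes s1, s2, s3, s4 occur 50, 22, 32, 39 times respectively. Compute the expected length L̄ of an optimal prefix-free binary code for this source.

Probabilities are the counts divided by 143.
Repeatedly combine the two least-probable nodes; the expected code length is the sum of the merged weights.
merge 2/13 + 32/143 → 54/143
merge 3/11 + 50/143 → 89/143
merge 54/143 + 89/143 → 1
L = 54/143 + 89/143 + 1 = 2 bits/symbol.

2 bits/symbol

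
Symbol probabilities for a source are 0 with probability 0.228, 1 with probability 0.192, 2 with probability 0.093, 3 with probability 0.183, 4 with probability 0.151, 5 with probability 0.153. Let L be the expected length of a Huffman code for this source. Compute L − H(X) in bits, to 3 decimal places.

Entropy H = −Σ p log₂ p ≈ 2.5367 bits.
Huffman merges: 93/1000+151/1000→61/250; 153/1000+183/1000→42/125; 24/125+57/250→21/50; 61/250+42/125→29/50; 21/50+29/50→1. L = 129/50 ≈ 2.5800.
L − H = 2.5800 − 2.5367 = 0.043 bits.

0.043 bits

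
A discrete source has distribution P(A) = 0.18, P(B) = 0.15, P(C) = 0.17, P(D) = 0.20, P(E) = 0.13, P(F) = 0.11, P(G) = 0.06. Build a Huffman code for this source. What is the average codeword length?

Repeatedly combine the two least-probable nodes; the expected code length is the sum of the merged weights.
merge 3/50 + 11/100 → 17/100
merge 13/100 + 3/20 → 7/25
merge 17/100 + 17/100 → 17/50
merge 9/50 + 1/5 → 19/50
merge 7/25 + 17/50 → 31/50
merge 19/50 + 31/50 → 1
L = 17/100 + 7/25 + 17/50 + 19/50 + 31/50 + 1 = 279/100 = 2.79 bits/symbol.

2.79 bits/symbol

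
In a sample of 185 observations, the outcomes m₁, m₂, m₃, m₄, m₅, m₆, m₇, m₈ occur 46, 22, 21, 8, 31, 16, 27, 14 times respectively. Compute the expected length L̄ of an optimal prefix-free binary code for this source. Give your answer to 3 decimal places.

Probabilities are the counts divided by 185.
Repeatedly combine the two least-probable nodes; the expected code length is the sum of the merged weights.
merge 8/185 + 14/185 → 22/185
merge 16/185 + 21/185 → 1/5
merge 22/185 + 22/185 → 44/185
merge 27/185 + 31/185 → 58/185
merge 1/5 + 44/185 → 81/185
merge 46/185 + 58/185 → 104/185
merge 81/185 + 104/185 → 1
L = 22/185 + 1/5 + 44/185 + 58/185 + 81/185 + 104/185 + 1 = 531/185 ≈ 2.870 bits/symbol.

2.870 bits/symbol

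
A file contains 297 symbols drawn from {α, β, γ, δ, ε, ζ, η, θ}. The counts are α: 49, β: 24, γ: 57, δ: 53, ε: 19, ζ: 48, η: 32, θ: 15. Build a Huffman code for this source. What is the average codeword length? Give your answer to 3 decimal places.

Probabilities are the counts divided by 297.
Repeatedly combine the two least-probable nodes; the expected code length is the sum of the merged weights.
merge 5/99 + 19/297 → 34/297
merge 8/99 + 32/297 → 56/297
merge 34/297 + 16/99 → 82/297
merge 49/297 + 53/297 → 34/99
merge 56/297 + 19/99 → 113/297
merge 82/297 + 34/99 → 184/297
merge 113/297 + 184/297 → 1
L = 34/297 + 56/297 + 82/297 + 34/99 + 113/297 + 184/297 + 1 = 868/297 ≈ 2.923 bits/symbol.

2.923 bits/symbol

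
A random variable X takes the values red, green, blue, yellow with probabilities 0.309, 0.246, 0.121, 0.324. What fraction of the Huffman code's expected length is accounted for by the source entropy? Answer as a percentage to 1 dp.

95.8%

Entropy H = −Σ p log₂ p ≈ 1.9167 bits.
Huffman merges: 121/1000+123/500→367/1000; 309/1000+81/250→633/1000; 367/1000+633/1000→1. L = 2 ≈ 2.0000.
Efficiency = H/L = 1.9167/2.0000 = 95.8%.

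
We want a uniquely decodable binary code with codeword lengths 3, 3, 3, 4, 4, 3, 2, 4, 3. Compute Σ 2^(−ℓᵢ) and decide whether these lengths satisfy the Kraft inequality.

1.0625; no

With common denominator 2^4 = 16: Σ 2^(−ℓᵢ) = 2/16 + 2/16 + 2/16 + 1/16 + 1/16 + 2/16 + 4/16 + 1/16 + 2/16 = 17/16 = 1.0625.
Kraft's inequality requires Σ ≤ 1; here Σ = 1.0625 > 1, so no such prefix code exists.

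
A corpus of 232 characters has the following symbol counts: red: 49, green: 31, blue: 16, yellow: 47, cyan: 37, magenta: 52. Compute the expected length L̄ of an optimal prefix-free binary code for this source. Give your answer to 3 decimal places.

2.565 bits/symbol

Probabilities are the counts divided by 232.
Repeatedly combine the two least-probable nodes; the expected code length is the sum of the merged weights.
merge 2/29 + 31/232 → 47/232
merge 37/232 + 47/232 → 21/58
merge 47/232 + 49/232 → 12/29
merge 13/58 + 21/58 → 17/29
merge 12/29 + 17/29 → 1
L = 47/232 + 21/58 + 12/29 + 17/29 + 1 = 595/232 ≈ 2.565 bits/symbol.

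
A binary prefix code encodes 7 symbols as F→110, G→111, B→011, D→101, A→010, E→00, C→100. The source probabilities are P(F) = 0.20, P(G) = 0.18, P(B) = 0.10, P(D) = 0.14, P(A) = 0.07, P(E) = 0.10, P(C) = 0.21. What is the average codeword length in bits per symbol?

2.9 bits/symbol

L̄ = Σ pᵢ·ℓᵢ = 0.20·3 + 0.18·3 + 0.10·3 + 0.14·3 + 0.07·3 + 0.10·2 + 0.21·3 = 2.9 bits/symbol.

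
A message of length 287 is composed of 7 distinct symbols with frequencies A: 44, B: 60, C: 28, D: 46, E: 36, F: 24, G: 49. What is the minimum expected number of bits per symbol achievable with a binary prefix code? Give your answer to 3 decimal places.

Probabilities are the counts divided by 287.
Repeatedly combine the two least-probable nodes; the expected code length is the sum of the merged weights.
merge 24/287 + 4/41 → 52/287
merge 36/287 + 44/287 → 80/287
merge 46/287 + 7/41 → 95/287
merge 52/287 + 60/287 → 16/41
merge 80/287 + 95/287 → 25/41
merge 16/41 + 25/41 → 1
L = 52/287 + 80/287 + 95/287 + 16/41 + 25/41 + 1 = 801/287 ≈ 2.791 bits/symbol.

2.791 bits/symbol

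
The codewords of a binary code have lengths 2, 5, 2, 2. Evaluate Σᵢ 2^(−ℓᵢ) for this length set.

With common denominator 2^5 = 32: Σ 2^(−ℓᵢ) = 8/32 + 1/32 + 8/32 + 8/32 = 25/32 = 0.78125.

0.78125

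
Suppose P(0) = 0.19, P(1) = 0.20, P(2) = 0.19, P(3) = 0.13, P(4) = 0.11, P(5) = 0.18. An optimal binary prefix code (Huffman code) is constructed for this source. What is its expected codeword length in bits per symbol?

Repeatedly combine the two least-probable nodes; the expected code length is the sum of the merged weights.
merge 11/100 + 13/100 → 6/25
merge 9/50 + 19/100 → 37/100
merge 19/100 + 1/5 → 39/100
merge 6/25 + 37/100 → 61/100
merge 39/100 + 61/100 → 1
L = 6/25 + 37/100 + 39/100 + 61/100 + 1 = 261/100 = 2.61 bits/symbol.

2.61 bits/symbol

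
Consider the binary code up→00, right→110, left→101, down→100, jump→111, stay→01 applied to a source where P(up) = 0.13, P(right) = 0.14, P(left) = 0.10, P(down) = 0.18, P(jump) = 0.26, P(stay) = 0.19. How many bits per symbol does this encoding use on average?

L̄ = Σ pᵢ·ℓᵢ = 0.13·2 + 0.14·3 + 0.10·3 + 0.18·3 + 0.26·3 + 0.19·2 = 2.68 bits/symbol.

2.68 bits/symbol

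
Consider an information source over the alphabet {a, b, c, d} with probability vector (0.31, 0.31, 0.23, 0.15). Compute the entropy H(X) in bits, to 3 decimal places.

1.946 bits

H = −Σ pᵢ log₂ pᵢ.
−0.31·log₂(0.31) = 0.5238
−0.31·log₂(0.31) = 0.5238
−0.23·log₂(0.23) = 0.4877
−0.15·log₂(0.15) = 0.4105
Sum ≈ 1.9458 → 1.946 bits.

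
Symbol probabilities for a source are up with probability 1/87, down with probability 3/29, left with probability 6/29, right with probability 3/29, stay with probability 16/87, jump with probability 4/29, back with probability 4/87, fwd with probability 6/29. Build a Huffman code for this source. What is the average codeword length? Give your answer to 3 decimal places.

Repeatedly combine the two least-probable nodes; the expected code length is the sum of the merged weights.
merge 1/87 + 4/87 → 5/87
merge 5/87 + 3/29 → 14/87
merge 3/29 + 4/29 → 7/29
merge 14/87 + 16/87 → 10/29
merge 6/29 + 6/29 → 12/29
merge 7/29 + 10/29 → 17/29
merge 12/29 + 17/29 → 1
L = 5/87 + 14/87 + 7/29 + 10/29 + 12/29 + 17/29 + 1 = 244/87 ≈ 2.805 bits/symbol.

2.805 bits/symbol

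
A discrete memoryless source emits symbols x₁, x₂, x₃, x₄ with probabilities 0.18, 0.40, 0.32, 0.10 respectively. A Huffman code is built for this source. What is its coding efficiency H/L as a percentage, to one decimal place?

97.5%

Entropy H = −Σ p log₂ p ≈ 1.8323 bits.
Huffman merges: 1/10+9/50→7/25; 7/25+8/25→3/5; 2/5+3/5→1. L = 47/25 ≈ 1.8800.
Efficiency = H/L = 1.8323/1.8800 = 97.5%.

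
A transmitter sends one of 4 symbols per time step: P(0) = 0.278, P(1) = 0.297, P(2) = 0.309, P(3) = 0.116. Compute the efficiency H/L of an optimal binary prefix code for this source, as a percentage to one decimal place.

Entropy H = −Σ p log₂ p ≈ 1.9177 bits.
Huffman merges: 29/250+139/500→197/500; 297/1000+309/1000→303/500; 197/500+303/500→1. L = 2 ≈ 2.0000.
Efficiency = H/L = 1.9177/2.0000 = 95.9%.

95.9%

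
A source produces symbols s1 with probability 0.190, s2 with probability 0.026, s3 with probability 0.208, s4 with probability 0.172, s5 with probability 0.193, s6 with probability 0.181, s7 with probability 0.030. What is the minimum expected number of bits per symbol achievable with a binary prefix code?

2.655 bits/symbol

Repeatedly combine the two least-probable nodes; the expected code length is the sum of the merged weights.
merge 13/500 + 3/100 → 7/125
merge 7/125 + 43/250 → 57/250
merge 181/1000 + 19/100 → 371/1000
merge 193/1000 + 26/125 → 401/1000
merge 57/250 + 371/1000 → 599/1000
merge 401/1000 + 599/1000 → 1
L = 7/125 + 57/250 + 371/1000 + 401/1000 + 599/1000 + 1 = 531/200 = 2.655 bits/symbol.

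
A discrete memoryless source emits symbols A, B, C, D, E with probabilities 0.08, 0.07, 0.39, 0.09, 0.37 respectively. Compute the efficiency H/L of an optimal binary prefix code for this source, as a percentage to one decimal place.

96.7%

Entropy H = −Σ p log₂ p ≈ 1.9332 bits.
Huffman merges: 7/100+2/25→3/20; 9/100+3/20→6/25; 6/25+37/100→61/100; 39/100+61/100→1. L = 2 ≈ 2.0000.
Efficiency = H/L = 1.9332/2.0000 = 96.7%.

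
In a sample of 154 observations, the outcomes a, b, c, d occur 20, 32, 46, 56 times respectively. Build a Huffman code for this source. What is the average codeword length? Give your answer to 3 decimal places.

Probabilities are the counts divided by 154.
Repeatedly combine the two least-probable nodes; the expected code length is the sum of the merged weights.
merge 10/77 + 16/77 → 26/77
merge 23/77 + 26/77 → 7/11
merge 4/11 + 7/11 → 1
L = 26/77 + 7/11 + 1 = 152/77 ≈ 1.974 bits/symbol.

1.974 bits/symbol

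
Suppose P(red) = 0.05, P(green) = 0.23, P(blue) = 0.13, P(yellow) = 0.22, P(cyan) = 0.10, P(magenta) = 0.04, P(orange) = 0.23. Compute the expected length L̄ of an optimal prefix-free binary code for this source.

Repeatedly combine the two least-probable nodes; the expected code length is the sum of the merged weights.
merge 1/25 + 1/20 → 9/100
merge 9/100 + 1/10 → 19/100
merge 13/100 + 19/100 → 8/25
merge 11/50 + 23/100 → 9/20
merge 23/100 + 8/25 → 11/20
merge 9/20 + 11/20 → 1
L = 9/100 + 19/100 + 8/25 + 9/20 + 11/20 + 1 = 13/5 = 2.6 bits/symbol.

2.6 bits/symbol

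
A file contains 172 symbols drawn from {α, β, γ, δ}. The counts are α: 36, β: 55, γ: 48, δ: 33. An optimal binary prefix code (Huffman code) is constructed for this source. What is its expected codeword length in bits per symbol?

Probabilities are the counts divided by 172.
Repeatedly combine the two least-probable nodes; the expected code length is the sum of the merged weights.
merge 33/172 + 9/43 → 69/172
merge 12/43 + 55/172 → 103/172
merge 69/172 + 103/172 → 1
L = 69/172 + 103/172 + 1 = 2 bits/symbol.

2 bits/symbol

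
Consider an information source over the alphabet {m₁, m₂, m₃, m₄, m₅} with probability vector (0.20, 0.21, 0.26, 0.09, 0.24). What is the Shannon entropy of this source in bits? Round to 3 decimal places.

H = −Σ pᵢ log₂ pᵢ.
−0.20·log₂(0.20) = 0.4644
−0.21·log₂(0.21) = 0.4728
−0.26·log₂(0.26) = 0.5053
−0.09·log₂(0.09) = 0.3127
−0.24·log₂(0.24) = 0.4941
Sum ≈ 2.2493 → 2.249 bits.

2.249 bits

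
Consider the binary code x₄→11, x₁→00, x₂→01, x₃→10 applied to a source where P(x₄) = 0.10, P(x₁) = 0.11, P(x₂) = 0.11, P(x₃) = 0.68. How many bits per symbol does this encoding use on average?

2 bits/symbol

L̄ = Σ pᵢ·ℓᵢ = 0.10·2 + 0.11·2 + 0.11·2 + 0.68·2 = 2 bits/symbol.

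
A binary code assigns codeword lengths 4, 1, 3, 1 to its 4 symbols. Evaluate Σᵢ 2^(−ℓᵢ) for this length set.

1.1875

With common denominator 2^4 = 16: Σ 2^(−ℓᵢ) = 1/16 + 8/16 + 2/16 + 8/16 = 19/16 = 1.1875.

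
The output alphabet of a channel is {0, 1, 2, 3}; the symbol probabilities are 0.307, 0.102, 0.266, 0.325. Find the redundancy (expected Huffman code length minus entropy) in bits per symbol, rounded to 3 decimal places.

0.106 bits

Entropy H = −Σ p log₂ p ≈ 1.8941 bits.
Huffman merges: 51/500+133/500→46/125; 307/1000+13/40→79/125; 46/125+79/125→1. L = 2 ≈ 2.0000.
L − H = 2.0000 − 1.8941 = 0.106 bits.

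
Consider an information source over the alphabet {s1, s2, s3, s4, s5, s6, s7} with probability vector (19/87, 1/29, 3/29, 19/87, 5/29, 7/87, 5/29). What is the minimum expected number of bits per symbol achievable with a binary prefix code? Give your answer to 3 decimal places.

2.678 bits/symbol

Repeatedly combine the two least-probable nodes; the expected code length is the sum of the merged weights.
merge 1/29 + 7/87 → 10/87
merge 3/29 + 10/87 → 19/87
merge 5/29 + 5/29 → 10/29
merge 19/87 + 19/87 → 38/87
merge 19/87 + 10/29 → 49/87
merge 38/87 + 49/87 → 1
L = 10/87 + 19/87 + 10/29 + 38/87 + 49/87 + 1 = 233/87 ≈ 2.678 bits/symbol.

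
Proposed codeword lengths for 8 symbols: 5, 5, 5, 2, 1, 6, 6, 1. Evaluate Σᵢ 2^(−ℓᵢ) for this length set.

1.375

With common denominator 2^6 = 64: Σ 2^(−ℓᵢ) = 2/64 + 2/64 + 2/64 + 16/64 + 32/64 + 1/64 + 1/64 + 32/64 = 88/64 = 1.375.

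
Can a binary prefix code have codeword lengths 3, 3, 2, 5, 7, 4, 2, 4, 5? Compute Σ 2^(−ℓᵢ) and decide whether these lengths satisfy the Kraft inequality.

With common denominator 2^7 = 128: Σ 2^(−ℓᵢ) = 16/128 + 16/128 + 32/128 + 4/128 + 1/128 + 8/128 + 32/128 + 8/128 + 4/128 = 121/128 = 0.9453125.
Kraft's inequality requires Σ ≤ 1; here Σ = 0.9453125 ≤ 1, so such a prefix code exists.

0.9453125; yes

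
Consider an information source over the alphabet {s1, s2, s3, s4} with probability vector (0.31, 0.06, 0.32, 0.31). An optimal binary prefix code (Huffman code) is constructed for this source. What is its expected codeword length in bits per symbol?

2 bits/symbol

Repeatedly combine the two least-probable nodes; the expected code length is the sum of the merged weights.
merge 3/50 + 31/100 → 37/100
merge 31/100 + 8/25 → 63/100
merge 37/100 + 63/100 → 1
L = 37/100 + 63/100 + 1 = 2 bits/symbol.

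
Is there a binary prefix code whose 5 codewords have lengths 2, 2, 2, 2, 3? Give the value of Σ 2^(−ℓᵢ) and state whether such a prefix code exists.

1.125; no

With common denominator 2^3 = 8: Σ 2^(−ℓᵢ) = 2/8 + 2/8 + 2/8 + 2/8 + 1/8 = 9/8 = 1.125.
Kraft's inequality requires Σ ≤ 1; here Σ = 1.125 > 1, so no such prefix code exists.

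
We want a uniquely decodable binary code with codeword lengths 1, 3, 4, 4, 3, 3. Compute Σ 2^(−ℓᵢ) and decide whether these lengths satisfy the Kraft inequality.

With common denominator 2^4 = 16: Σ 2^(−ℓᵢ) = 8/16 + 2/16 + 1/16 + 1/16 + 2/16 + 2/16 = 16/16 = 1.
Kraft's inequality requires Σ ≤ 1; here Σ = 1 ≤ 1, so such a prefix code exists.

1; yes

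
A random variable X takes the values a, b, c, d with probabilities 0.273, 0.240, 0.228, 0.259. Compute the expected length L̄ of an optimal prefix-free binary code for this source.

2 bits/symbol

Repeatedly combine the two least-probable nodes; the expected code length is the sum of the merged weights.
merge 57/250 + 6/25 → 117/250
merge 259/1000 + 273/1000 → 133/250
merge 117/250 + 133/250 → 1
L = 117/250 + 133/250 + 1 = 2 bits/symbol.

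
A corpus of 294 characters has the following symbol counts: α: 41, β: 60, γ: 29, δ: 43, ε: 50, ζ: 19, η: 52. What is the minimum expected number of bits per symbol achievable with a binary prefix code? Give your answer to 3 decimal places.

Probabilities are the counts divided by 294.
Repeatedly combine the two least-probable nodes; the expected code length is the sum of the merged weights.
merge 19/294 + 29/294 → 8/49
merge 41/294 + 43/294 → 2/7
merge 8/49 + 25/147 → 1/3
merge 26/147 + 10/49 → 8/21
merge 2/7 + 1/3 → 13/21
merge 8/21 + 13/21 → 1
L = 8/49 + 2/7 + 1/3 + 8/21 + 13/21 + 1 = 409/147 ≈ 2.782 bits/symbol.

2.782 bits/symbol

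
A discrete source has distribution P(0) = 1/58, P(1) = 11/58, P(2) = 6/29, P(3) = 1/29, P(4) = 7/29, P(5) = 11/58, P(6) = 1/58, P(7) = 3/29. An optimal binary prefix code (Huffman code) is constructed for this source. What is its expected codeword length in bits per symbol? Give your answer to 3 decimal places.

Repeatedly combine the two least-probable nodes; the expected code length is the sum of the merged weights.
merge 1/58 + 1/58 → 1/29
merge 1/29 + 1/29 → 2/29
merge 2/29 + 3/29 → 5/29
merge 5/29 + 11/58 → 21/58
merge 11/58 + 6/29 → 23/58
merge 7/29 + 21/58 → 35/58
merge 23/58 + 35/58 → 1
L = 1/29 + 2/29 + 5/29 + 21/58 + 23/58 + 35/58 + 1 = 153/58 ≈ 2.638 bits/symbol.

2.638 bits/symbol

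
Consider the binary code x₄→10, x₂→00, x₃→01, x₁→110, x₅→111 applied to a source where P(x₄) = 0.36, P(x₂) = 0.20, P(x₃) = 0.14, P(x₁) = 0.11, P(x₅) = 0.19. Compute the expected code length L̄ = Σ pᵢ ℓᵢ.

2.3 bits/symbol

L̄ = Σ pᵢ·ℓᵢ = 0.36·2 + 0.20·2 + 0.14·2 + 0.11·3 + 0.19·3 = 2.3 bits/symbol.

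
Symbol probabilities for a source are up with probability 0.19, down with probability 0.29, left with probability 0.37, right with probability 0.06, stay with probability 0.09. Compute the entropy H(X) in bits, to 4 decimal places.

2.0600 bits

H = −Σ pᵢ log₂ pᵢ.
−0.19·log₂(0.19) = 0.4552
−0.29·log₂(0.29) = 0.5179
−0.37·log₂(0.37) = 0.5307
−0.06·log₂(0.06) = 0.2435
−0.09·log₂(0.09) = 0.3127
Sum ≈ 2.0600 → 2.0600 bits.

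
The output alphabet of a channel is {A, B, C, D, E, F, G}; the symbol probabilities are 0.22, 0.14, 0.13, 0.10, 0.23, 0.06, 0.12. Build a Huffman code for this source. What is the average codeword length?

Repeatedly combine the two least-probable nodes; the expected code length is the sum of the merged weights.
merge 3/50 + 1/10 → 4/25
merge 3/25 + 13/100 → 1/4
merge 7/50 + 4/25 → 3/10
merge 11/50 + 23/100 → 9/20
merge 1/4 + 3/10 → 11/20
merge 9/20 + 11/20 → 1
L = 4/25 + 1/4 + 3/10 + 9/20 + 11/20 + 1 = 271/100 = 2.71 bits/symbol.

2.71 bits/symbol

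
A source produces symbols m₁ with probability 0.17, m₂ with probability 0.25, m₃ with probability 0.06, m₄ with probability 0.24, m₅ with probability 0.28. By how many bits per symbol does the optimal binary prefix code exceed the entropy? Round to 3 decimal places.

Entropy H = −Σ p log₂ p ≈ 2.1865 bits.
Huffman merges: 3/50+17/100→23/100; 23/100+6/25→47/100; 1/4+7/25→53/100; 47/100+53/100→1. L = 223/100 ≈ 2.2300.
L − H = 2.2300 − 2.1865 = 0.044 bits.

0.044 bits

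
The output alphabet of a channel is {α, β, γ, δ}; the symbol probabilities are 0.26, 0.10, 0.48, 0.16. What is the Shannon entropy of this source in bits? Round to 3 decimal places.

H = −Σ pᵢ log₂ pᵢ.
−0.26·log₂(0.26) = 0.5053
−0.10·log₂(0.10) = 0.3322
−0.48·log₂(0.48) = 0.5083
−0.16·log₂(0.16) = 0.4230
Sum ≈ 1.7688 → 1.769 bits.

1.769 bits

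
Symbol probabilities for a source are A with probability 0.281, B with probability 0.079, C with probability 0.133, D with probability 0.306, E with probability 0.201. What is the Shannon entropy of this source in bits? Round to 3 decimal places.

H = −Σ pᵢ log₂ pᵢ.
−0.281·log₂(0.281) = 0.5146
−0.079·log₂(0.079) = 0.2893
−0.133·log₂(0.133) = 0.3871
−0.306·log₂(0.306) = 0.5228
−0.201·log₂(0.201) = 0.4653
Sum ≈ 2.1790 → 2.179 bits.

2.179 bits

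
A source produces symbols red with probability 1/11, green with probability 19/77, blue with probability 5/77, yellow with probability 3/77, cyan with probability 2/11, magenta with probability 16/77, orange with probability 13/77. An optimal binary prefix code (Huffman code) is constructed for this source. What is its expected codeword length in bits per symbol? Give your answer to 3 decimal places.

Repeatedly combine the two least-probable nodes; the expected code length is the sum of the merged weights.
merge 3/77 + 5/77 → 8/77
merge 1/11 + 8/77 → 15/77
merge 13/77 + 2/11 → 27/77
merge 15/77 + 16/77 → 31/77
merge 19/77 + 27/77 → 46/77
merge 31/77 + 46/77 → 1
L = 8/77 + 15/77 + 27/77 + 31/77 + 46/77 + 1 = 204/77 ≈ 2.649 bits/symbol.

2.649 bits/symbol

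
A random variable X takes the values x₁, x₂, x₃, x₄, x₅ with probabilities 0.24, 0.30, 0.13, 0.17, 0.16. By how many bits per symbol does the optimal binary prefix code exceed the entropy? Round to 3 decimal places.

0.035 bits

Entropy H = −Σ p log₂ p ≈ 2.2555 bits.
Huffman merges: 13/100+4/25→29/100; 17/100+6/25→41/100; 29/100+3/10→59/100; 41/100+59/100→1. L = 229/100 ≈ 2.2900.
L − H = 2.2900 − 2.2555 = 0.035 bits.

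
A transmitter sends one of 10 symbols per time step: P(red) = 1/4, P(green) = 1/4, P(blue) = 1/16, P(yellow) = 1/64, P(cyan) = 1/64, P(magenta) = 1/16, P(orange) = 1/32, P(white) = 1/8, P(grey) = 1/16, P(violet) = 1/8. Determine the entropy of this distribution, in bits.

Each probability is a power of 1/2, so log₂(1/p) is an integer.
H = Σ p·log₂(1/p) = 1/4·2 + 1/4·2 + 1/16·4 + 1/64·6 + 1/64·6 + 1/16·4 + 1/32·5 + 1/8·3 + 1/16·4 + 1/8·3 = 2.84375 bits.

2.84375 bits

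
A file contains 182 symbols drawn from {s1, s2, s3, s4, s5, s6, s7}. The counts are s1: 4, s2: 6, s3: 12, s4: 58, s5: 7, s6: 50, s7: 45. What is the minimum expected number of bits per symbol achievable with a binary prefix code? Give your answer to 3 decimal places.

2.308 bits/symbol

Probabilities are the counts divided by 182.
Repeatedly combine the two least-probable nodes; the expected code length is the sum of the merged weights.
merge 2/91 + 3/91 → 5/91
merge 1/26 + 5/91 → 17/182
merge 6/91 + 17/182 → 29/182
merge 29/182 + 45/182 → 37/91
merge 25/91 + 29/91 → 54/91
merge 37/91 + 54/91 → 1
L = 5/91 + 17/182 + 29/182 + 37/91 + 54/91 + 1 = 30/13 ≈ 2.308 bits/symbol.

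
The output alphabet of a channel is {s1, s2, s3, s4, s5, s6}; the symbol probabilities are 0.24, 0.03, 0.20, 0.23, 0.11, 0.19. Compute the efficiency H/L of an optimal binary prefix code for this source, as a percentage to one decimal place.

97.3%

Entropy H = −Σ p log₂ p ≈ 2.4035 bits.
Huffman merges: 3/100+11/100→7/50; 7/50+19/100→33/100; 1/5+23/100→43/100; 6/25+33/100→57/100; 43/100+57/100→1. L = 247/100 ≈ 2.4700.
Efficiency = H/L = 2.4035/2.4700 = 97.3%.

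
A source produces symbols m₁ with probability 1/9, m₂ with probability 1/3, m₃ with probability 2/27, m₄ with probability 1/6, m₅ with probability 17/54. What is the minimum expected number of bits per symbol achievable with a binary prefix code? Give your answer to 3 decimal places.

2.185 bits/symbol

Repeatedly combine the two least-probable nodes; the expected code length is the sum of the merged weights.
merge 2/27 + 1/9 → 5/27
merge 1/6 + 5/27 → 19/54
merge 17/54 + 1/3 → 35/54
merge 19/54 + 35/54 → 1
L = 5/27 + 19/54 + 35/54 + 1 = 59/27 ≈ 2.185 bits/symbol.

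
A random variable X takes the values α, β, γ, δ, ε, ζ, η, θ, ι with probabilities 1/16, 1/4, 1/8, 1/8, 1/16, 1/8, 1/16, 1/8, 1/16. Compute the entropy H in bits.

Each probability is a power of 1/2, so log₂(1/p) is an integer.
H = Σ p·log₂(1/p) = 1/16·4 + 1/4·2 + 1/8·3 + 1/8·3 + 1/16·4 + 1/8·3 + 1/16·4 + 1/8·3 + 1/16·4 = 3 bits.

3 bits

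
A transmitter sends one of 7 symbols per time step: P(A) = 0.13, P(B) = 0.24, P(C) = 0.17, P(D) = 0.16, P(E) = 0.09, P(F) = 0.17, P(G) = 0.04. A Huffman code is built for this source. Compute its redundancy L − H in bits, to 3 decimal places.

Entropy H = −Σ p log₂ p ≈ 2.6674 bits.
Huffman merges: 1/25+9/100→13/100; 13/100+13/100→13/50; 4/25+17/100→33/100; 17/100+6/25→41/100; 13/50+33/100→59/100; 41/100+59/100→1. L = 68/25 ≈ 2.7200.
L − H = 2.7200 − 2.6674 = 0.053 bits.

0.053 bits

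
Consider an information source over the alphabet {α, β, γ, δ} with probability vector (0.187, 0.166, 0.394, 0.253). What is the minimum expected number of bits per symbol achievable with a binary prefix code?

Repeatedly combine the two least-probable nodes; the expected code length is the sum of the merged weights.
merge 83/500 + 187/1000 → 353/1000
merge 253/1000 + 353/1000 → 303/500
merge 197/500 + 303/500 → 1
L = 353/1000 + 303/500 + 1 = 1959/1000 = 1.959 bits/symbol.

1.959 bits/symbol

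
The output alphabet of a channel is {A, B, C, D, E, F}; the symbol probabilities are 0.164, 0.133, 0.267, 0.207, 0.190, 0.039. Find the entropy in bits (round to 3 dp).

H = −Σ pᵢ log₂ pᵢ.
−0.164·log₂(0.164) = 0.4278
−0.133·log₂(0.133) = 0.3871
−0.267·log₂(0.267) = 0.5087
−0.207·log₂(0.207) = 0.4704
−0.190·log₂(0.190) = 0.4552
−0.039·log₂(0.039) = 0.1825
Sum ≈ 2.4316 → 2.432 bits.

2.432 bits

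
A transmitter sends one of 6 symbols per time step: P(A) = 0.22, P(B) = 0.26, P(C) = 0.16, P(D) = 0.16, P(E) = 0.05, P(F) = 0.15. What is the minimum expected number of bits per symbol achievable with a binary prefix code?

Repeatedly combine the two least-probable nodes; the expected code length is the sum of the merged weights.
merge 1/20 + 3/20 → 1/5
merge 4/25 + 4/25 → 8/25
merge 1/5 + 11/50 → 21/50
merge 13/50 + 8/25 → 29/50
merge 21/50 + 29/50 → 1
L = 1/5 + 8/25 + 21/50 + 29/50 + 1 = 63/25 = 2.52 bits/symbol.

2.52 bits/symbol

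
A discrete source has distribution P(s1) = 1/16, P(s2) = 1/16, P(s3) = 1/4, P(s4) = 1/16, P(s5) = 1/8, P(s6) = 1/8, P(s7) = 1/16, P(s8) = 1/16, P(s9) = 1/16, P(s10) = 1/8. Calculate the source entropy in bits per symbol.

3.125 bits

Each probability is a power of 1/2, so log₂(1/p) is an integer.
H = Σ p·log₂(1/p) = 1/16·4 + 1/16·4 + 1/4·2 + 1/16·4 + 1/8·3 + 1/8·3 + 1/16·4 + 1/16·4 + 1/16·4 + 1/8·3 = 3.125 bits.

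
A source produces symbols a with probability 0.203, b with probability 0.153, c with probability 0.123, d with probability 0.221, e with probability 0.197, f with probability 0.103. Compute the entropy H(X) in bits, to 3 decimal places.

2.534 bits

H = −Σ pᵢ log₂ pᵢ.
−0.203·log₂(0.203) = 0.4670
−0.153·log₂(0.153) = 0.4144
−0.123·log₂(0.123) = 0.3719
−0.221·log₂(0.221) = 0.4813
−0.197·log₂(0.197) = 0.4617
−0.103·log₂(0.103) = 0.3378
Sum ≈ 2.5340 → 2.534 bits.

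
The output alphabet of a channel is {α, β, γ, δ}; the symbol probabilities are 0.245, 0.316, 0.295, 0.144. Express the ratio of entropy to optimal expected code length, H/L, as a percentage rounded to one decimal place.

97.2%

Entropy H = −Σ p log₂ p ≈ 1.9445 bits.
Huffman merges: 18/125+49/200→389/1000; 59/200+79/250→611/1000; 389/1000+611/1000→1. L = 2 ≈ 2.0000.
Efficiency = H/L = 1.9445/2.0000 = 97.2%.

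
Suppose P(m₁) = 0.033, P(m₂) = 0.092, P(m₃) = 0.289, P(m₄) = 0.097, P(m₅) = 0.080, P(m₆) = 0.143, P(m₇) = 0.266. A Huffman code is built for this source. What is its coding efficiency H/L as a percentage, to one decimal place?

98.7%

Entropy H = −Σ p log₂ p ≈ 2.5241 bits.
Huffman merges: 33/1000+2/25→113/1000; 23/250+97/1000→189/1000; 113/1000+143/1000→32/125; 189/1000+32/125→89/200; 133/500+289/1000→111/200; 89/200+111/200→1. L = 1279/500 ≈ 2.5580.
Efficiency = H/L = 2.5241/2.5580 = 98.7%.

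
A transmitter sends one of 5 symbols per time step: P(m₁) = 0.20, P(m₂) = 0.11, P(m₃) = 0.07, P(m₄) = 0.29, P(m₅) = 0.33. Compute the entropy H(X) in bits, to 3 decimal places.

2.129 bits

H = −Σ pᵢ log₂ pᵢ.
−0.20·log₂(0.20) = 0.4644
−0.11·log₂(0.11) = 0.3503
−0.07·log₂(0.07) = 0.2686
−0.29·log₂(0.29) = 0.5179
−0.33·log₂(0.33) = 0.5278
Sum ≈ 2.1290 → 2.129 bits.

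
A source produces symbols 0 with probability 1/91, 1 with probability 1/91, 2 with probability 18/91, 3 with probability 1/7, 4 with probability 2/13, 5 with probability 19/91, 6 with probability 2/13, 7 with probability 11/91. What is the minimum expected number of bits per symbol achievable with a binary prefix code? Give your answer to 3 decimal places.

2.758 bits/symbol

Repeatedly combine the two least-probable nodes; the expected code length is the sum of the merged weights.
merge 1/91 + 1/91 → 2/91
merge 2/91 + 11/91 → 1/7
merge 1/7 + 1/7 → 2/7
merge 2/13 + 2/13 → 4/13
merge 18/91 + 19/91 → 37/91
merge 2/7 + 4/13 → 54/91
merge 37/91 + 54/91 → 1
L = 2/91 + 1/7 + 2/7 + 4/13 + 37/91 + 54/91 + 1 = 251/91 ≈ 2.758 bits/symbol.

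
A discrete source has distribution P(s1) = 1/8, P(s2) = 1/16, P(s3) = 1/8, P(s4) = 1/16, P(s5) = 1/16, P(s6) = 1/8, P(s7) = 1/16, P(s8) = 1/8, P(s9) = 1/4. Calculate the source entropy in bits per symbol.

Each probability is a power of 1/2, so log₂(1/p) is an integer.
H = Σ p·log₂(1/p) = 1/8·3 + 1/16·4 + 1/8·3 + 1/16·4 + 1/16·4 + 1/8·3 + 1/16·4 + 1/8·3 + 1/4·2 = 3 bits.

3 bits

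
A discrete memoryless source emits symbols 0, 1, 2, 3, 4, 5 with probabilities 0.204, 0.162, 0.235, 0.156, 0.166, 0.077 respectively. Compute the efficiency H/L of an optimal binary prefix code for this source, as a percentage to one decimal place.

Entropy H = −Σ p log₂ p ≈ 2.5173 bits.
Huffman merges: 77/1000+39/250→233/1000; 81/500+83/500→41/125; 51/250+233/1000→437/1000; 47/200+41/125→563/1000; 437/1000+563/1000→1. L = 2561/1000 ≈ 2.5610.
Efficiency = H/L = 2.5173/2.5610 = 98.3%.

98.3%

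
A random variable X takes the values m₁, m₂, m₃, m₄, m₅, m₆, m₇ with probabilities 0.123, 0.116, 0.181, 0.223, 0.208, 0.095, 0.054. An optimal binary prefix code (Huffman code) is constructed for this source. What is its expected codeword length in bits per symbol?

Repeatedly combine the two least-probable nodes; the expected code length is the sum of the merged weights.
merge 27/500 + 19/200 → 149/1000
merge 29/250 + 123/1000 → 239/1000
merge 149/1000 + 181/1000 → 33/100
merge 26/125 + 223/1000 → 431/1000
merge 239/1000 + 33/100 → 569/1000
merge 431/1000 + 569/1000 → 1
L = 149/1000 + 239/1000 + 33/100 + 431/1000 + 569/1000 + 1 = 1359/500 = 2.718 bits/symbol.

2.718 bits/symbol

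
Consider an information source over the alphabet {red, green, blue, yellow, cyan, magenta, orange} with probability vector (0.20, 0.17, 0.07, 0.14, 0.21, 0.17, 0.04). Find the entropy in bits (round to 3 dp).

2.658 bits

H = −Σ pᵢ log₂ pᵢ.
−0.20·log₂(0.20) = 0.4644
−0.17·log₂(0.17) = 0.4346
−0.07·log₂(0.07) = 0.2686
−0.14·log₂(0.14) = 0.3971
−0.21·log₂(0.21) = 0.4728
−0.17·log₂(0.17) = 0.4346
−0.04·log₂(0.04) = 0.1858
Sum ≈ 2.6578 → 2.658 bits.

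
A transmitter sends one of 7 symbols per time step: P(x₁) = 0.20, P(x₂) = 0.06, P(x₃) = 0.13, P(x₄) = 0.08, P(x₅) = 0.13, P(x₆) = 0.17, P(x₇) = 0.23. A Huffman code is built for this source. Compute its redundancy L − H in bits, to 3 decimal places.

0.023 bits

Entropy H = −Σ p log₂ p ≈ 2.6870 bits.
Huffman merges: 3/50+2/25→7/50; 13/100+13/100→13/50; 7/50+17/100→31/100; 1/5+23/100→43/100; 13/50+31/100→57/100; 43/100+57/100→1. L = 271/100 ≈ 2.7100.
L − H = 2.7100 − 2.6870 = 0.023 bits.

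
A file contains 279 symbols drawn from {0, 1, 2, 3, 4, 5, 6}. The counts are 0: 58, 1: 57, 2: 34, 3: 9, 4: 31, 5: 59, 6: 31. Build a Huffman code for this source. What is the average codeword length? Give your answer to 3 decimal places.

Probabilities are the counts divided by 279.
Repeatedly combine the two least-probable nodes; the expected code length is the sum of the merged weights.
merge 1/31 + 1/9 → 40/279
merge 1/9 + 34/279 → 65/279
merge 40/279 + 19/93 → 97/279
merge 58/279 + 59/279 → 13/31
merge 65/279 + 97/279 → 18/31
merge 13/31 + 18/31 → 1
L = 40/279 + 65/279 + 97/279 + 13/31 + 18/31 + 1 = 760/279 ≈ 2.724 bits/symbol.

2.724 bits/symbol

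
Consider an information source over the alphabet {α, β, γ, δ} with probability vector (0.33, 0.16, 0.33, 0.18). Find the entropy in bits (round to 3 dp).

1.924 bits

H = −Σ pᵢ log₂ pᵢ.
−0.33·log₂(0.33) = 0.5278
−0.16·log₂(0.16) = 0.4230
−0.33·log₂(0.33) = 0.5278
−0.18·log₂(0.18) = 0.4453
Sum ≈ 1.9240 → 1.924 bits.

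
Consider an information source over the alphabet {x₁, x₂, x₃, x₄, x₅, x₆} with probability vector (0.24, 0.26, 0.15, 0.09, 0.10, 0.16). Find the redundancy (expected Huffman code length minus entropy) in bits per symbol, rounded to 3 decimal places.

Entropy H = −Σ p log₂ p ≈ 2.4778 bits.
Huffman merges: 9/100+1/10→19/100; 3/20+4/25→31/100; 19/100+6/25→43/100; 13/50+31/100→57/100; 43/100+57/100→1. L = 5/2 ≈ 2.5000.
L − H = 2.5000 − 2.4778 = 0.022 bits.

0.022 bits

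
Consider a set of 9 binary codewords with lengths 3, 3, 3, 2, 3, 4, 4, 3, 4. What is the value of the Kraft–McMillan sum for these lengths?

With common denominator 2^4 = 16: Σ 2^(−ℓᵢ) = 2/16 + 2/16 + 2/16 + 4/16 + 2/16 + 1/16 + 1/16 + 2/16 + 1/16 = 17/16 = 1.0625.

1.0625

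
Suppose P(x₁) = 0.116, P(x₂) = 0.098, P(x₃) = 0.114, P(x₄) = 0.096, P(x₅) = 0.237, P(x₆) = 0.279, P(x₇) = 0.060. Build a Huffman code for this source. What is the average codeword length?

Repeatedly combine the two least-probable nodes; the expected code length is the sum of the merged weights.
merge 3/50 + 12/125 → 39/250
merge 49/500 + 57/500 → 53/250
merge 29/250 + 39/250 → 34/125
merge 53/250 + 237/1000 → 449/1000
merge 34/125 + 279/1000 → 551/1000
merge 449/1000 + 551/1000 → 1
L = 39/250 + 53/250 + 34/125 + 449/1000 + 551/1000 + 1 = 66/25 = 2.64 bits/symbol.

2.64 bits/symbol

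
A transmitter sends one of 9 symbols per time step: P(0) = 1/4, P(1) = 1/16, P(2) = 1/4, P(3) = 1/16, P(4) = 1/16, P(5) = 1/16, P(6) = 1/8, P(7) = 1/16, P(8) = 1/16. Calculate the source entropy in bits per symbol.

2.875 bits

Each probability is a power of 1/2, so log₂(1/p) is an integer.
H = Σ p·log₂(1/p) = 1/4·2 + 1/16·4 + 1/4·2 + 1/16·4 + 1/16·4 + 1/16·4 + 1/8·3 + 1/16·4 + 1/16·4 = 2.875 bits.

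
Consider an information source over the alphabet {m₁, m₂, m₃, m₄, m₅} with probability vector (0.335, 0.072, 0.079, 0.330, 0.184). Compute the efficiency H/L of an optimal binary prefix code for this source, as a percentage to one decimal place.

96.2%

Entropy H = −Σ p log₂ p ≈ 2.0683 bits.
Huffman merges: 9/125+79/1000→151/1000; 151/1000+23/125→67/200; 33/100+67/200→133/200; 67/200+133/200→1. L = 2151/1000 ≈ 2.1510.
Efficiency = H/L = 2.0683/2.1510 = 96.2%.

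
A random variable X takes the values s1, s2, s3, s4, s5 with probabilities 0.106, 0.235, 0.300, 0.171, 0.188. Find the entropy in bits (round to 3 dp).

2.244 bits

H = −Σ pᵢ log₂ pᵢ.
−0.106·log₂(0.106) = 0.3432
−0.235·log₂(0.235) = 0.4910
−0.300·log₂(0.300) = 0.5211
−0.171·log₂(0.171) = 0.4357
−0.188·log₂(0.188) = 0.4533
Sum ≈ 2.2443 → 2.244 bits.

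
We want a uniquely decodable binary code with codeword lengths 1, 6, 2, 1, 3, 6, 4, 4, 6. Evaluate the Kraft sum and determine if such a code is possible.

1.546875; no

With common denominator 2^6 = 64: Σ 2^(−ℓᵢ) = 32/64 + 1/64 + 16/64 + 32/64 + 8/64 + 1/64 + 4/64 + 4/64 + 1/64 = 99/64 = 1.546875.
Kraft's inequality requires Σ ≤ 1; here Σ = 1.546875 > 1, so no such prefix code exists.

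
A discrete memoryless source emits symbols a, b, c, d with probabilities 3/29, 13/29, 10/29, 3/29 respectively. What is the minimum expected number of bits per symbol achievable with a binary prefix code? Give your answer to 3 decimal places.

1.759 bits/symbol

Repeatedly combine the two least-probable nodes; the expected code length is the sum of the merged weights.
merge 3/29 + 3/29 → 6/29
merge 6/29 + 10/29 → 16/29
merge 13/29 + 16/29 → 1
L = 6/29 + 16/29 + 1 = 51/29 ≈ 1.759 bits/symbol.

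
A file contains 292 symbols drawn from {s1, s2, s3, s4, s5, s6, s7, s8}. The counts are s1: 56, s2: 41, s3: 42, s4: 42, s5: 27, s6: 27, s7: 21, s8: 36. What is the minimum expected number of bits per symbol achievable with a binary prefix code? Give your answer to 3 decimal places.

Probabilities are the counts divided by 292.
Repeatedly combine the two least-probable nodes; the expected code length is the sum of the merged weights.
merge 21/292 + 27/292 → 12/73
merge 27/292 + 9/73 → 63/292
merge 41/292 + 21/146 → 83/292
merge 21/146 + 12/73 → 45/146
merge 14/73 + 63/292 → 119/292
merge 83/292 + 45/146 → 173/292
merge 119/292 + 173/292 → 1
L = 12/73 + 63/292 + 83/292 + 45/146 + 119/292 + 173/292 + 1 = 217/73 ≈ 2.973 bits/symbol.

2.973 bits/symbol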